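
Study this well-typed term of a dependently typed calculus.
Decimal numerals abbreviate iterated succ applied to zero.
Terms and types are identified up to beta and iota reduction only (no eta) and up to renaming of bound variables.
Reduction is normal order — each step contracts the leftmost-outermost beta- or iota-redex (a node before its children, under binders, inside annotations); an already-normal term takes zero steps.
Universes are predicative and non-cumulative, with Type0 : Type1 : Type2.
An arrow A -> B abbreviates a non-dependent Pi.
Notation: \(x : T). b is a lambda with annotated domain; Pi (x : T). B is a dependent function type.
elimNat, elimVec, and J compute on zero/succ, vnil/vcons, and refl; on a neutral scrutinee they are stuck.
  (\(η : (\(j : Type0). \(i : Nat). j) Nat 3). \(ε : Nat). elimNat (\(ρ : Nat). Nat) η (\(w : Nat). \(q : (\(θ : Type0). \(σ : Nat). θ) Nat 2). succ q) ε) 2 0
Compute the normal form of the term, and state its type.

normal form:
  2
inferred type:
  Nat


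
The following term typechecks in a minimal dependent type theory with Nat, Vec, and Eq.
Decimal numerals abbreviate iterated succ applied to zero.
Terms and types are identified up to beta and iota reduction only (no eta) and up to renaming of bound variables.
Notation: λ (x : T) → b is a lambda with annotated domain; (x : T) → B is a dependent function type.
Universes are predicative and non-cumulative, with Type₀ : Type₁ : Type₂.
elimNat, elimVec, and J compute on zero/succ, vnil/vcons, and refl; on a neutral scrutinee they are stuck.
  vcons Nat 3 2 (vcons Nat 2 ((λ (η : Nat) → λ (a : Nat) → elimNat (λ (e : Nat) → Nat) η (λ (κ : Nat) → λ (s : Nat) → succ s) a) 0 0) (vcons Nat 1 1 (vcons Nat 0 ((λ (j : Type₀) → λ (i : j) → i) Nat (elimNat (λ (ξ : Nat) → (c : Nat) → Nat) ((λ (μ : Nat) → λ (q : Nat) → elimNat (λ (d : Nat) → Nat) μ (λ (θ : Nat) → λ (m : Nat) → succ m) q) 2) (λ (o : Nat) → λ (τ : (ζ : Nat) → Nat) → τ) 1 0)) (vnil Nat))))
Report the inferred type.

the term's type:
  Vec Nat 4


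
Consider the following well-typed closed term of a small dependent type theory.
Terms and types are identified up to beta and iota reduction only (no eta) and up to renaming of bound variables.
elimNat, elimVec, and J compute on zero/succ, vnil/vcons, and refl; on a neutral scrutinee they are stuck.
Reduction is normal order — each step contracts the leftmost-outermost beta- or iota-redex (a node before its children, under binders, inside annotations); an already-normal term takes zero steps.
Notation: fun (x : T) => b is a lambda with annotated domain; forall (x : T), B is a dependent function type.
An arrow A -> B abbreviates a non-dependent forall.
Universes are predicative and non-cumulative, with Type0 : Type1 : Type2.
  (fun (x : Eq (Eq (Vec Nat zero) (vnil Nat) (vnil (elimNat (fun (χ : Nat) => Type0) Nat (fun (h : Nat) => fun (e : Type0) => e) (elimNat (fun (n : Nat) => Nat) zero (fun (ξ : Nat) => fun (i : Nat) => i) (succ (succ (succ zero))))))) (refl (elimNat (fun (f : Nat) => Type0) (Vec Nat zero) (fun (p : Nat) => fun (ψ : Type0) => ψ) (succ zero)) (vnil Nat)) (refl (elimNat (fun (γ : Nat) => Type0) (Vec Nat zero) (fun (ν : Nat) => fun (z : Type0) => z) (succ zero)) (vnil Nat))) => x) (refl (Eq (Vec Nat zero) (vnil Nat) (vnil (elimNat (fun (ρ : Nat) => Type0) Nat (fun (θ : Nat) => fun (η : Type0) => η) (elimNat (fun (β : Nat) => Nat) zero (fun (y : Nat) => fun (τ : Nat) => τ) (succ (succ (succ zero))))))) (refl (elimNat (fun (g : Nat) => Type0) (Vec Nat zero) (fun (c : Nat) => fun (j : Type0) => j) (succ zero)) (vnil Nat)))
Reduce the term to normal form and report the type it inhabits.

normal form:
  refl (Eq (Vec Nat zero) (vnil Nat) (vnil Nat)) (refl (Vec Nat zero) (vnil Nat))
type:
  Eq (Eq (Vec Nat zero) (vnil Nat) (vnil Nat)) (refl (Vec Nat zero) (vnil Nat)) (refl (Vec Nat zero) (vnil Nat))
observation: contracting a beta-redex first, the term normalizes in 16 steps.


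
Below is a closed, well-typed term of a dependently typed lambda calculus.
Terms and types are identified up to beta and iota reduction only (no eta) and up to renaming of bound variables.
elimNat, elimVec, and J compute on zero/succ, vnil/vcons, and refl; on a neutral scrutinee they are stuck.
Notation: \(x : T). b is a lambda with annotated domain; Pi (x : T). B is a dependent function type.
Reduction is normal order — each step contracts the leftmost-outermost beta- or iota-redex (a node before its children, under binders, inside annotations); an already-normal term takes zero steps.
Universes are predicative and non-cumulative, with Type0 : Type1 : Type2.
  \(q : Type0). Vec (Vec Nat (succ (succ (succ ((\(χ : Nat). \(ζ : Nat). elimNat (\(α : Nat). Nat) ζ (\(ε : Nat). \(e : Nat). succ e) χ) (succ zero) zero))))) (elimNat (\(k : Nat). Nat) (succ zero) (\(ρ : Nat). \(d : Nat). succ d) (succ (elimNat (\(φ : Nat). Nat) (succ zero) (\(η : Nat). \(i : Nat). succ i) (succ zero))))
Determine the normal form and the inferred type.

resulting normal form:
  \(q : Type0). Vec (Vec Nat (succ (succ (succ (succ zero))))) (succ (succ (succ (succ zero))))
type:
  Pi (q : Type0). Type0
observation: contracting a beta-redex first, the term normalizes in 20 steps.


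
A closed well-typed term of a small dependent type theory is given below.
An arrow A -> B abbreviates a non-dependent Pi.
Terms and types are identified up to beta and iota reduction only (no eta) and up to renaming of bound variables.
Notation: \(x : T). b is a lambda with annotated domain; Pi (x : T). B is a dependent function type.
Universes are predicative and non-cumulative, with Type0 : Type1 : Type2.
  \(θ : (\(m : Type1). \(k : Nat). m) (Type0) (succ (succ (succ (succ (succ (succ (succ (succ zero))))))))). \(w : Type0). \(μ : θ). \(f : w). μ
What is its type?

the term's type:
  Pi (θ : Type0). Pi (m : Type0). θ -> m -> θ


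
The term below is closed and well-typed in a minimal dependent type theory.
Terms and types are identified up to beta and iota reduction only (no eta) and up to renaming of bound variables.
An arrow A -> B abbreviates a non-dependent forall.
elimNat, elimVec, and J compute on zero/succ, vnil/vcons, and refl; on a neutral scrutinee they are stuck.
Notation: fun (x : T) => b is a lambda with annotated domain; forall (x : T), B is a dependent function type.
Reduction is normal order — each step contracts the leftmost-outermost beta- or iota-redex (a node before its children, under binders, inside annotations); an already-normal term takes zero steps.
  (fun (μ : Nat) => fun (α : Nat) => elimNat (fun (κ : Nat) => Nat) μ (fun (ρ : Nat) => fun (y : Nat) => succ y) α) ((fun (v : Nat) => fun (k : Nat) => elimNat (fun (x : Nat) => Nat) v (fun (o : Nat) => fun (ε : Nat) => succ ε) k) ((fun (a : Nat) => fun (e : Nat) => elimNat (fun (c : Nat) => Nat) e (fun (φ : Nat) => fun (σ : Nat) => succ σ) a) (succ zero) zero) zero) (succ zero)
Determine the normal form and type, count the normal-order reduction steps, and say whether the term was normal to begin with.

resulting normal form:
  succ (succ zero)
the term's type:
  Nat
normal-order step count: 15
started in normal form: no
first redex: a beta-redex


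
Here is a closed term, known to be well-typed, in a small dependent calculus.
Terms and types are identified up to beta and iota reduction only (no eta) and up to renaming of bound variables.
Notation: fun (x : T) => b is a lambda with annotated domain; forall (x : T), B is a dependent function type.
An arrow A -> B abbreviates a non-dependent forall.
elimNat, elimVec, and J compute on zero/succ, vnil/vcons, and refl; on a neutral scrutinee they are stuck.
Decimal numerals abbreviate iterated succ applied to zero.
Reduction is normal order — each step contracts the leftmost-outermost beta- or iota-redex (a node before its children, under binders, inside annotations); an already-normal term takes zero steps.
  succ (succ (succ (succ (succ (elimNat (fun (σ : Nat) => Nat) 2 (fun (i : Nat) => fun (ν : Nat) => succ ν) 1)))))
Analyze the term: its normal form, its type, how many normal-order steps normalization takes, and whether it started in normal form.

normal form:
  8
inferred type:
  Nat
normal-order step count: 4
already normal: no
first contracted redex: an elimNat iota-redex


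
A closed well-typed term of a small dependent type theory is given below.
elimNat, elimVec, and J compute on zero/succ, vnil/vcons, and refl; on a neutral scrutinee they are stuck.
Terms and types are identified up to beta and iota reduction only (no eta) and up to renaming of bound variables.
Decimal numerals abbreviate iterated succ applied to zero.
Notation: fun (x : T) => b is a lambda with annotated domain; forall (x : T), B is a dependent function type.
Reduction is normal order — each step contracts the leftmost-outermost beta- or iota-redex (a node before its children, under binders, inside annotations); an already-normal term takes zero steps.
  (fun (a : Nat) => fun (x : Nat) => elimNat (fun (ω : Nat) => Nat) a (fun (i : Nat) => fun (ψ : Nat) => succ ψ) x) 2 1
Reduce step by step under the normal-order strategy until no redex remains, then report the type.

normal-order reduction:
  (fun (a : Nat) => fun (x : Nat) => elimNat (fun (ω : Nat) => Nat) a (fun (i : Nat) => fun (ψ : Nat) => succ ψ) x) 2 1
  ~> (fun (a : Nat) => elimNat (fun (x : Nat) => Nat) 2 (fun (ω : Nat) => fun (i : Nat) => succ i) a) 1
  ~> elimNat (fun (a : Nat) => Nat) 2 (fun (x : Nat) => fun (ω : Nat) => succ ω) 1
  ~> (fun (a : Nat) => fun (x : Nat) => succ x) 0 (elimNat (fun (ω : Nat) => Nat) 2 (fun (i : Nat) => fun (ψ : Nat) => succ ψ) 0)
  ~> (fun (a : Nat) => succ a) (elimNat (fun (x : Nat) => Nat) 2 (fun (ω : Nat) => fun (i : Nat) => succ i) 0)
  ~> succ (elimNat (fun (a : Nat) => Nat) 2 (fun (x : Nat) => fun (ω : Nat) => succ ω) 0)
  ~> 3
inferred type:
  Nat


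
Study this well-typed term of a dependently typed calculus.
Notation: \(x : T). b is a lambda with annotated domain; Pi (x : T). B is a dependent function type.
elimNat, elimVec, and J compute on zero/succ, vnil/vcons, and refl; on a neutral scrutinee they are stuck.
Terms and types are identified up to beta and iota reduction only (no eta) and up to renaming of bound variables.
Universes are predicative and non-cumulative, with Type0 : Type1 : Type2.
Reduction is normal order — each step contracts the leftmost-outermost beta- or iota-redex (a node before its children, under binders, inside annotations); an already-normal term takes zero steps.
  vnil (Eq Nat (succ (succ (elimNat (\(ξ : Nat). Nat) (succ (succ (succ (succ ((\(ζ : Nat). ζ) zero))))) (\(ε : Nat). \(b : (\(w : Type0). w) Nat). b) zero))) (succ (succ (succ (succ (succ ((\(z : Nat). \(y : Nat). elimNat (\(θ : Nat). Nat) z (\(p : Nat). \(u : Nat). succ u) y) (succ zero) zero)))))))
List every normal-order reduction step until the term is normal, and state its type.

normal-order reduction sequence:
  vnil (Eq Nat (succ (succ (elimNat (\(ξ : Nat). Nat) (succ (succ (succ (succ ((\(ζ : Nat). ζ) zero))))) (\(ε : Nat). \(b : (\(w : Type0). w) Nat). b) zero))) (succ (succ (succ (succ (succ ((\(z : Nat). \(y : Nat). elimNat (\(θ : Nat). Nat) z (\(p : Nat). \(u : Nat). succ u) y) (succ zero) zero)))))))
  ~> vnil (Eq Nat (succ (succ (succ (succ (succ (succ ((\(ξ : Nat). ξ) zero))))))) (succ (succ (succ (succ (succ ((\(ζ : Nat). \(ε : Nat). elimNat (\(b : Nat). Nat) ζ (\(w : Nat). \(z : Nat). succ z) ε) (succ zero) zero)))))))
  ~> vnil (Eq Nat (succ (succ (succ (succ (succ (succ zero)))))) (succ (succ (succ (succ (succ ((\(ξ : Nat). \(ζ : Nat). elimNat (\(ε : Nat). Nat) ξ (\(b : Nat). \(w : Nat). succ w) ζ) (succ zero) zero)))))))
  ~> vnil (Eq Nat (succ (succ (succ (succ (succ (succ zero)))))) (succ (succ (succ (succ (succ ((\(ξ : Nat). elimNat (\(ζ : Nat). Nat) (succ zero) (\(ε : Nat). \(b : Nat). succ b) ξ) zero)))))))
  ~> vnil (Eq Nat (succ (succ (succ (succ (succ (succ zero)))))) (succ (succ (succ (succ (succ (elimNat (\(ξ : Nat). Nat) (succ zero) (\(ζ : Nat). \(ε : Nat). succ ε) zero)))))))
  ~> vnil (Eq Nat (succ (succ (succ (succ (succ (succ zero)))))) (succ (succ (succ (succ (succ (succ zero)))))))
type:
  Vec (Eq Nat (succ (succ (succ (succ (succ (succ zero)))))) (succ (succ (succ (succ (succ (succ zero))))))) zero


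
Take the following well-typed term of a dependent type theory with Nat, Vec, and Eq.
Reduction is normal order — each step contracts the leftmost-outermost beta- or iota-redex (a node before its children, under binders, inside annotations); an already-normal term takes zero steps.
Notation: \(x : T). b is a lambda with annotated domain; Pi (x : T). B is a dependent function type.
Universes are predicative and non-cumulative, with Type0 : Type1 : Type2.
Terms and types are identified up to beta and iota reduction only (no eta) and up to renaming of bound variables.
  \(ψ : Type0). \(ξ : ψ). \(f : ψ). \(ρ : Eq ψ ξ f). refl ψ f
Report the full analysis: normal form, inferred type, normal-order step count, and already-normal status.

reduced normal form:
  \(ψ : Type0). \(ξ : ψ). \(f : ψ). \(ρ : Eq ψ ξ f). refl ψ f
type:
  Pi (ψ : Type0). Pi (ξ : ψ). Pi (f : ψ). Pi (ρ : Eq ψ ξ f). Eq ψ f f
reduction steps (normal order): 0
started in normal form: yes


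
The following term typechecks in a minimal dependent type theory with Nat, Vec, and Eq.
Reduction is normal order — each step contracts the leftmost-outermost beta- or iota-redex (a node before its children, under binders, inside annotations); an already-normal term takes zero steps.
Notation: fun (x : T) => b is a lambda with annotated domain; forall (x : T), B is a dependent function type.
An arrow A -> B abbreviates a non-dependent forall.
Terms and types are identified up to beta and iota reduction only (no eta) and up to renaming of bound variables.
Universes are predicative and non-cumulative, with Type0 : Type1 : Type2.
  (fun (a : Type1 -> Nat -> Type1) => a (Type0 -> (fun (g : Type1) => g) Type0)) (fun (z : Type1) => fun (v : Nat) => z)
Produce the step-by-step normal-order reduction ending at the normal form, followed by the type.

normal-order reduction sequence:
  (fun (a : Type1 -> Nat -> Type1) => a (Type0 -> (fun (g : Type1) => g) Type0)) (fun (z : Type1) => fun (v : Nat) => z)
  ~> (fun (a : Type1) => fun (g : Nat) => a) (Type0 -> (fun (z : Type1) => z) Type0)
  ~> fun (a : Nat) => Type0 -> (fun (g : Type1) => g) Type0
  ~> fun (a : Nat) => Type0 -> Type0
inferred type:
  Nat -> Type1


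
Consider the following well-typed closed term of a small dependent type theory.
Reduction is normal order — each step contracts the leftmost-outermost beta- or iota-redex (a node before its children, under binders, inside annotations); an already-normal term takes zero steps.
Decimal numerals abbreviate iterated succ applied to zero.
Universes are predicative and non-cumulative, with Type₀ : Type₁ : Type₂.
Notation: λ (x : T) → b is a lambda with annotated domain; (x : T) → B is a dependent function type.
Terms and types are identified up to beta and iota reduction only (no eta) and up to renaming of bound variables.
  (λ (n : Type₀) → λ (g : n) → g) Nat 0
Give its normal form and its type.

normal form:
  0
type:
  Nat
observation: normalization takes exactly 2 steps under the normal-order strategy.


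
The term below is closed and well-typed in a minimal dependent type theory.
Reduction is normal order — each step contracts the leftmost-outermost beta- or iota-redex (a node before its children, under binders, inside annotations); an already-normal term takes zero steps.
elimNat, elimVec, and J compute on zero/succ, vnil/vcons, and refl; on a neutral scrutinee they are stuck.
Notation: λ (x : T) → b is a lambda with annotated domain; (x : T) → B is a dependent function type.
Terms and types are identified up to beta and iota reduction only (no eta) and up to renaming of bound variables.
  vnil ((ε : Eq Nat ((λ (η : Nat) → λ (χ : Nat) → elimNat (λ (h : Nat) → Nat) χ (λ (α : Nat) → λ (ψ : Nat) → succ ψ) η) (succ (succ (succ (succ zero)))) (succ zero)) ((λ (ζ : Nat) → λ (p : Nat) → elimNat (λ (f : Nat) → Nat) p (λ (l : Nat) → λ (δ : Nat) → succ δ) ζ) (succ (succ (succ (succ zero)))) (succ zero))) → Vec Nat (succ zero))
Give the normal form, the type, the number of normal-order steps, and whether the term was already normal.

reduced normal form:
  vnil ((ε : Eq Nat (succ (succ (succ (succ (succ zero))))) (succ (succ (succ (succ (succ zero)))))) → Vec Nat (succ zero))
type:
  Vec ((ε : Eq Nat (succ (succ (succ (succ (succ zero))))) (succ (succ (succ (succ (succ zero)))))) → Vec Nat (succ zero)) zero
steps to reach normal form (normal order): 30
already normal: no
first contracted redex: a beta-redex


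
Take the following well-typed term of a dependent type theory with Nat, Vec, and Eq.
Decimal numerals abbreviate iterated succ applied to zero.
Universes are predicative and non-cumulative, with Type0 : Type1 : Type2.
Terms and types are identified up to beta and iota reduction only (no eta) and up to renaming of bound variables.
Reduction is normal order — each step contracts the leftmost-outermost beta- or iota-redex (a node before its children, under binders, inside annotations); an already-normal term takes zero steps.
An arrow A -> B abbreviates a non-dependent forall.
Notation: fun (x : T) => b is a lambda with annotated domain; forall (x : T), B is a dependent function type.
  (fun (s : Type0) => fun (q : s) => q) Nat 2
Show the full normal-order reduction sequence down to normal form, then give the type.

normal-order reduction:
  (fun (s : Type0) => fun (q : s) => q) Nat 2
  ~> (fun (s : Nat) => s) 2
  ~> 2
the term's type:
  Nat


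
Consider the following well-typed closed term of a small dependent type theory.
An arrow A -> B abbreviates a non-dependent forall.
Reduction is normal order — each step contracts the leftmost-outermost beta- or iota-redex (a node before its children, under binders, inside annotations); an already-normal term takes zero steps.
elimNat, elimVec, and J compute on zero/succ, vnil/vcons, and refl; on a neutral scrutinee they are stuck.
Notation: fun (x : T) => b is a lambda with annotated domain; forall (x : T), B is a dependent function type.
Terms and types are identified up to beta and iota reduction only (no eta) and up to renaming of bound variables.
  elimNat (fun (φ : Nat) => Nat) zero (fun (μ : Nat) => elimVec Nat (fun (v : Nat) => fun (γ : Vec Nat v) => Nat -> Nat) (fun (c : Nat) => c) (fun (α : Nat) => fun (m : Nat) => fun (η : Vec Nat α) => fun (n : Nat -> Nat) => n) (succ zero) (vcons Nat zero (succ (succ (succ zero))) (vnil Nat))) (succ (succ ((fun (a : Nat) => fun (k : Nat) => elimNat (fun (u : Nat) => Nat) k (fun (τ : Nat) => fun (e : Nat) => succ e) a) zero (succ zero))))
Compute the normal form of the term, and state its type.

normal form:
  zero
type:
  Nat


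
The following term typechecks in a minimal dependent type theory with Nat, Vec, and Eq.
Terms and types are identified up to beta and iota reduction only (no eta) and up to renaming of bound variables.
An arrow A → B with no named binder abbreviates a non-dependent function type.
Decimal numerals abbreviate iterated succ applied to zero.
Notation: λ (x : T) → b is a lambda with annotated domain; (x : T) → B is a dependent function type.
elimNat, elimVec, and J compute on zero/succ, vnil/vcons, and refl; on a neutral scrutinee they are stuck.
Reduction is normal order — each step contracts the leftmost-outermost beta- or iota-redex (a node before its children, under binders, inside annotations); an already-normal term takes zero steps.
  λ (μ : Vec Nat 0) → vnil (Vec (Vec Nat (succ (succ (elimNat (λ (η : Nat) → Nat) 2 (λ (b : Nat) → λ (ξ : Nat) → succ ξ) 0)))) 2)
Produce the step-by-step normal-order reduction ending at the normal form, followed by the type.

reduction (normal order):
  λ (μ : Vec Nat 0) → vnil (Vec (Vec Nat (succ (succ (elimNat (λ (η : Nat) → Nat) 2 (λ (b : Nat) → λ (ξ : Nat) → succ ξ) 0)))) 2)
  ~> λ (μ : Vec Nat 0) → vnil (Vec (Vec Nat 4) 2)
inferred type:
  Vec Nat 0 → Vec (Vec (Vec Nat 4) 2) 0


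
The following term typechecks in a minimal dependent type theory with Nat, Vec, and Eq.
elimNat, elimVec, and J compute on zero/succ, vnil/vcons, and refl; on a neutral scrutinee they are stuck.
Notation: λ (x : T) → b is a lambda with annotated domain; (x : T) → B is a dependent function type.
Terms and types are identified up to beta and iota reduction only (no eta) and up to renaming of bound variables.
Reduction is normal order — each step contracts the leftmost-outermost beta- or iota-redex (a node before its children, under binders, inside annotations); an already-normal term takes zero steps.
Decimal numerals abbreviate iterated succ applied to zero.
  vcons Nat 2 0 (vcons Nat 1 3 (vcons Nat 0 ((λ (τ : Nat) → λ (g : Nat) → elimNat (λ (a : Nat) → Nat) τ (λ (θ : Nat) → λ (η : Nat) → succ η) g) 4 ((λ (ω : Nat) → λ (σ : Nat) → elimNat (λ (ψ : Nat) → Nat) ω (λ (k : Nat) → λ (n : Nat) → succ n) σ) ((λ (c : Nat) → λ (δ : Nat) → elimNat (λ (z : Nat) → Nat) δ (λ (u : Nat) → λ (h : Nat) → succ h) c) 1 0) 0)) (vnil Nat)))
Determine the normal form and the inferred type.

reduced normal form:
  vcons Nat 2 0 (vcons Nat 1 3 (vcons Nat 0 5 (vnil Nat)))
the term's type:
  Vec Nat 3
observation: the term reaches its normal form after 15 normal-order steps.


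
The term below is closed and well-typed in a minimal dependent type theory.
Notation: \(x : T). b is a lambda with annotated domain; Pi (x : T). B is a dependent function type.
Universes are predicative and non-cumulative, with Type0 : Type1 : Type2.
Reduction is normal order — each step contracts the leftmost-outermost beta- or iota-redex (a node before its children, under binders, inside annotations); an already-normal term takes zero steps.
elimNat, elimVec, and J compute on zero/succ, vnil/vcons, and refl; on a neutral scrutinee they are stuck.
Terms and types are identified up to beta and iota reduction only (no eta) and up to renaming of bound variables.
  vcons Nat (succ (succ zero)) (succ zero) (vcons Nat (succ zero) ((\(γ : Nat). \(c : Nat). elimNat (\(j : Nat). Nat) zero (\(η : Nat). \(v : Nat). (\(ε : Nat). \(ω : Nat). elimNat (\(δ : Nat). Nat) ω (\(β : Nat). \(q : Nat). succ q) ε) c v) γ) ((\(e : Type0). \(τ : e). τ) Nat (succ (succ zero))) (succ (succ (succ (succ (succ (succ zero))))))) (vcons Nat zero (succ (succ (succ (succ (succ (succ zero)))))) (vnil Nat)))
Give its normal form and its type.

normal form:
  vcons Nat (succ (succ zero)) (succ zero) (vcons Nat (succ zero) (succ (succ (succ (succ (succ (succ (succ (succ (succ (succ (succ (succ zero)))))))))))) (vcons Nat zero (succ (succ (succ (succ (succ (succ zero)))))) (vnil Nat)))
type:
  Vec Nat (succ (succ (succ zero)))
observation: reduction starts at a beta-redex, and 32 normal-order steps reach the normal form.


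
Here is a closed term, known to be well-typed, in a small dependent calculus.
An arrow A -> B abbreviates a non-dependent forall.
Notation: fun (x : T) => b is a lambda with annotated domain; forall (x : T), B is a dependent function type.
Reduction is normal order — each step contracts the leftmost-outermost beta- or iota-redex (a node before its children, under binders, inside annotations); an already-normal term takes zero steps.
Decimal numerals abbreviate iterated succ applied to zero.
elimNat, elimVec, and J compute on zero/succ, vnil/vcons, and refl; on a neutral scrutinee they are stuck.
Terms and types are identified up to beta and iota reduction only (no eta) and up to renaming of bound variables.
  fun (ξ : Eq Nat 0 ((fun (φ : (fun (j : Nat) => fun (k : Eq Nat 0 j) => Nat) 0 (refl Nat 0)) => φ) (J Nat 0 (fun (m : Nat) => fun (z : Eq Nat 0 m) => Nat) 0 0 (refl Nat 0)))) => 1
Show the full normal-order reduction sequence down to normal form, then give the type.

normal-order reduction:
  fun (ξ : Eq Nat 0 ((fun (φ : (fun (j : Nat) => fun (k : Eq Nat 0 j) => Nat) 0 (refl Nat 0)) => φ) (J Nat 0 (fun (m : Nat) => fun (z : Eq Nat 0 m) => Nat) 0 0 (refl Nat 0)))) => 1
  ~> fun (ξ : Eq Nat 0 (J Nat 0 (fun (φ : Nat) => fun (j : Eq Nat 0 φ) => Nat) 0 0 (refl Nat 0))) => 1
  ~> fun (ξ : Eq Nat 0 0) => 1
inferred type:
  Eq Nat 0 0 -> Nat


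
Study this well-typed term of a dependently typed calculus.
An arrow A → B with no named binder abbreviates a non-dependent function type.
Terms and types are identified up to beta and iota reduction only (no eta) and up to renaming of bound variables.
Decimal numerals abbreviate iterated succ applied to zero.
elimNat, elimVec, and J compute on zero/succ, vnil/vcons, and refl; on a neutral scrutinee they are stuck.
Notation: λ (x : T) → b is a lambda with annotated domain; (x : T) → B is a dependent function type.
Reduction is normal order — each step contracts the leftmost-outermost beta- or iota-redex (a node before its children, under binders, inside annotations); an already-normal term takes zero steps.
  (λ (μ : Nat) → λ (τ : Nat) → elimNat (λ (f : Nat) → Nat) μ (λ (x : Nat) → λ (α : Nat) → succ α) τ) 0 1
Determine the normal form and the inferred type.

resulting normal form:
  1
the term's type:
  Nat


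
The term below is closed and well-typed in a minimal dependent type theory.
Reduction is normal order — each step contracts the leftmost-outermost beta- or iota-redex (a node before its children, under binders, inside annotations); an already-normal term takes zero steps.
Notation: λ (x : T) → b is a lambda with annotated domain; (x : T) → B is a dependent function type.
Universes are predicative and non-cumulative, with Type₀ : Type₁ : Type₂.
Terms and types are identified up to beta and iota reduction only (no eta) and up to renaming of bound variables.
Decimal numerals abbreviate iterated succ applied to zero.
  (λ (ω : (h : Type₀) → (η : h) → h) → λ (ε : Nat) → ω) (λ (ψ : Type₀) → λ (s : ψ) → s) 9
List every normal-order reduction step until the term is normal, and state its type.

normal-order reduction:
  (λ (ω : (h : Type₀) → (η : h) → h) → λ (ε : Nat) → ω) (λ (ψ : Type₀) → λ (s : ψ) → s) 9
  ~> (λ (ω : Nat) → λ (h : Type₀) → λ (η : h) → η) 9
  ~> λ (ω : Type₀) → λ (h : ω) → h
the term's type:
  (ω : Type₀) → (h : ω) → ω


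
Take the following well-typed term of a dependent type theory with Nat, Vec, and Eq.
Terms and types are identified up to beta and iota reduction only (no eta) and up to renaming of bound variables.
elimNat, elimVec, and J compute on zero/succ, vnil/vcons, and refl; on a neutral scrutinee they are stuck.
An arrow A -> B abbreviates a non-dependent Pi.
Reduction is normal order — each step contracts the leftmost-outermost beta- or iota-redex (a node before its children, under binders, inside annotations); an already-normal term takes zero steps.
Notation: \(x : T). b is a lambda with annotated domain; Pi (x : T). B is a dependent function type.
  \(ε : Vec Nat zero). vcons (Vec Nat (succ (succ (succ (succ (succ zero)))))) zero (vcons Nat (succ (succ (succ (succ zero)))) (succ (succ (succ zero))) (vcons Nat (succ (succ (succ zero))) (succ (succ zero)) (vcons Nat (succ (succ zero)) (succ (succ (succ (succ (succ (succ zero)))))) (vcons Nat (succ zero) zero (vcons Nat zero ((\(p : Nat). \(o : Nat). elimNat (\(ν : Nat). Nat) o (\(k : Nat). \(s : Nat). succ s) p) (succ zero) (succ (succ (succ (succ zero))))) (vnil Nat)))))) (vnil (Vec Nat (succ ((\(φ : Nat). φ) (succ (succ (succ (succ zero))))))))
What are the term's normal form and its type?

reduced normal form:
  \(ε : Vec Nat zero). vcons (Vec Nat (succ (succ (succ (succ (succ zero)))))) zero (vcons Nat (succ (succ (succ (succ zero)))) (succ (succ (succ zero))) (vcons Nat (succ (succ (succ zero))) (succ (succ zero)) (vcons Nat (succ (succ zero)) (succ (succ (succ (succ (succ (succ zero)))))) (vcons Nat (succ zero) zero (vcons Nat zero (succ (succ (succ (succ (succ zero))))) (vnil Nat)))))) (vnil (Vec Nat (succ (succ (succ (succ (succ zero)))))))
inferred type:
  Vec Nat zero -> Vec (Vec Nat (succ (succ (succ (succ (succ zero)))))) (succ zero)
observation: contracting a beta-redex first, the term normalizes in 7 steps.


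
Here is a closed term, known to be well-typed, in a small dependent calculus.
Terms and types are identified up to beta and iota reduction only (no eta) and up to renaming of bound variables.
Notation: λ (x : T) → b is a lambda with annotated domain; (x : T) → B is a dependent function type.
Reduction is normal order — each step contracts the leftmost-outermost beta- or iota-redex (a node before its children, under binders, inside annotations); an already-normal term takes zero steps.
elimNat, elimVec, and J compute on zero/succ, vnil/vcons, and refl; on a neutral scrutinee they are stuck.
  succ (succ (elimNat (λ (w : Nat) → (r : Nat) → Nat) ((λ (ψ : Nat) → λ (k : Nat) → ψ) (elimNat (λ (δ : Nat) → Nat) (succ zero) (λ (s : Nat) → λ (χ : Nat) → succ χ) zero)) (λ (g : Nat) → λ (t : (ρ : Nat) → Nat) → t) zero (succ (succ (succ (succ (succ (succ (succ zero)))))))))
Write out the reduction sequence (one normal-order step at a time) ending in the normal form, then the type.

normal-order reduction sequence:
  succ (succ (elimNat (λ (w : Nat) → (r : Nat) → Nat) ((λ (ψ : Nat) → λ (k : Nat) → ψ) (elimNat (λ (δ : Nat) → Nat) (succ zero) (λ (s : Nat) → λ (χ : Nat) → succ χ) zero)) (λ (g : Nat) → λ (t : (ρ : Nat) → Nat) → t) zero (succ (succ (succ (succ (succ (succ (succ zero)))))))))
  ~> succ (succ ((λ (w : Nat) → λ (r : Nat) → w) (elimNat (λ (ψ : Nat) → Nat) (succ zero) (λ (k : Nat) → λ (δ : Nat) → succ δ) zero) (succ (succ (succ (succ (succ (succ (succ zero)))))))))
  ~> succ (succ ((λ (w : Nat) → elimNat (λ (r : Nat) → Nat) (succ zero) (λ (ψ : Nat) → λ (k : Nat) → succ k) zero) (succ (succ (succ (succ (succ (succ (succ zero)))))))))
  ~> succ (succ (elimNat (λ (w : Nat) → Nat) (succ zero) (λ (r : Nat) → λ (ψ : Nat) → succ ψ) zero))
  ~> succ (succ (succ zero))
type:
  Nat


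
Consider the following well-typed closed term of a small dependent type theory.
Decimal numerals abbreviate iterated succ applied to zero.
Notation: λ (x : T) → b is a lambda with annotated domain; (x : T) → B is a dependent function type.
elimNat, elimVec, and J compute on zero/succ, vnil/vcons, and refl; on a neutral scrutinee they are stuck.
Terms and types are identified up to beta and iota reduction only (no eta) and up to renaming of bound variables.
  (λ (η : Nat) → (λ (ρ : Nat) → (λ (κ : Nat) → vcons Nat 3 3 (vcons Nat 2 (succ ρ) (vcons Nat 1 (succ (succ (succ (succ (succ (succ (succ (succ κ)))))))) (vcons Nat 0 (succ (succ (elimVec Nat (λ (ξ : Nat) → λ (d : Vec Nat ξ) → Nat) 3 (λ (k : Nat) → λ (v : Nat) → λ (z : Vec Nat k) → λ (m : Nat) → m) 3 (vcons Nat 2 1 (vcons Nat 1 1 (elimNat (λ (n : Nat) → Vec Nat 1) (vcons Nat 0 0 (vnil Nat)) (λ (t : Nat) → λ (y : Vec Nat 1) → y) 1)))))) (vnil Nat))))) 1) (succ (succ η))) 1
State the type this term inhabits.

type:
  Vec Nat 4


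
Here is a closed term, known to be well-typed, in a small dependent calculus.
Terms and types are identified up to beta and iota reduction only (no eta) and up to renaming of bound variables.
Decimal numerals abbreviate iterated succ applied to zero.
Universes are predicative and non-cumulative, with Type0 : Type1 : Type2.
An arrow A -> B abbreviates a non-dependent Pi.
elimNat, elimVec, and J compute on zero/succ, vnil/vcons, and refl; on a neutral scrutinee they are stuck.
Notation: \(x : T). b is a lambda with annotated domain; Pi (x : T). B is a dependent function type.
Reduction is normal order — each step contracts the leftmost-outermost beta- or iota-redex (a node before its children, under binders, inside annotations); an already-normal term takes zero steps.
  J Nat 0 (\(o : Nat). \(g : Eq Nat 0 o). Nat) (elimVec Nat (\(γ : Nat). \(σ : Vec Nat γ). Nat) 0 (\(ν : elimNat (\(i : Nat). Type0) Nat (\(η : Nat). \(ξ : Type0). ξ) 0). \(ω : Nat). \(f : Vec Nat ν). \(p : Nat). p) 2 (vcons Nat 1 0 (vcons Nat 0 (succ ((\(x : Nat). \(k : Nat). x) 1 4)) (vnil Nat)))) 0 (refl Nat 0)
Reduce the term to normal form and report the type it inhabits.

normal form:
  0
the term's type:
  Nat
observation: reduction starts at a J iota-redex, and 12 normal-order steps reach the normal form.


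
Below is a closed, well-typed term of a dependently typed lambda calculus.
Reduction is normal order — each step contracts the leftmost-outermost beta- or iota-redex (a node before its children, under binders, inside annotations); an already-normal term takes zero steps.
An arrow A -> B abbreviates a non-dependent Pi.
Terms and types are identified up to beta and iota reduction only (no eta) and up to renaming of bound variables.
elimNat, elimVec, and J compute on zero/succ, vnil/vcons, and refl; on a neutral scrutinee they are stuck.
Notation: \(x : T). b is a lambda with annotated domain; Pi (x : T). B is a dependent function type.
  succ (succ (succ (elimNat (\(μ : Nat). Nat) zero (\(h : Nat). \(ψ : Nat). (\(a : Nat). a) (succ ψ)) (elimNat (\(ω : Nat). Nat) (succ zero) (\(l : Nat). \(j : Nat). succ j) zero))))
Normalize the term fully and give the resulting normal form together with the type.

reduced normal form:
  succ (succ (succ (succ zero)))
the term's type:
  Nat
observation: the term reaches its normal form after 6 normal-order steps.


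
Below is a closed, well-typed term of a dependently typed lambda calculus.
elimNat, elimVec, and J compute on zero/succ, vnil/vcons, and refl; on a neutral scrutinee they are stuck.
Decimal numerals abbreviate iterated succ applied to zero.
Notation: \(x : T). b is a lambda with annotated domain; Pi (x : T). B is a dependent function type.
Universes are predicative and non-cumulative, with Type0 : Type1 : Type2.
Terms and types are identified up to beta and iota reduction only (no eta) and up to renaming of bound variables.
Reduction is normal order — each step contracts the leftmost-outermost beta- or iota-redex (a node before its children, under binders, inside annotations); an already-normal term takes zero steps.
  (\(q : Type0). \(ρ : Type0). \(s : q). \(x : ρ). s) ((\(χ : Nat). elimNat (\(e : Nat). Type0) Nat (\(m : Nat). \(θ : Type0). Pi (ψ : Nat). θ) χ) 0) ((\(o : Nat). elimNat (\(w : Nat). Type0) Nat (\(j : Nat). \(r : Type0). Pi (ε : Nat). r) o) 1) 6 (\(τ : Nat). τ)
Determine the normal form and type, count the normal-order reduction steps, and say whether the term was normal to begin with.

normal form:
  6
type:
  Nat
reduction steps (normal order): 4
term was already normal: no
first contracted redex: a beta-redex


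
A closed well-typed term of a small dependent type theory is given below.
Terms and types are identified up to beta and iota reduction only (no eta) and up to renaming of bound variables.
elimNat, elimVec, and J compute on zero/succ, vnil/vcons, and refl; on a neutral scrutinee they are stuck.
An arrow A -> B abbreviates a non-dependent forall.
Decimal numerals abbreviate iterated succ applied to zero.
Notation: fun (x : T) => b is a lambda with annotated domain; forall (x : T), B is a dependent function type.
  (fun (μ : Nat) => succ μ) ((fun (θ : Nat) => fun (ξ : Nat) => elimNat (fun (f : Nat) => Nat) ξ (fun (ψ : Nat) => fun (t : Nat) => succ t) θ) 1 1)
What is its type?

inferred type:
  Nat


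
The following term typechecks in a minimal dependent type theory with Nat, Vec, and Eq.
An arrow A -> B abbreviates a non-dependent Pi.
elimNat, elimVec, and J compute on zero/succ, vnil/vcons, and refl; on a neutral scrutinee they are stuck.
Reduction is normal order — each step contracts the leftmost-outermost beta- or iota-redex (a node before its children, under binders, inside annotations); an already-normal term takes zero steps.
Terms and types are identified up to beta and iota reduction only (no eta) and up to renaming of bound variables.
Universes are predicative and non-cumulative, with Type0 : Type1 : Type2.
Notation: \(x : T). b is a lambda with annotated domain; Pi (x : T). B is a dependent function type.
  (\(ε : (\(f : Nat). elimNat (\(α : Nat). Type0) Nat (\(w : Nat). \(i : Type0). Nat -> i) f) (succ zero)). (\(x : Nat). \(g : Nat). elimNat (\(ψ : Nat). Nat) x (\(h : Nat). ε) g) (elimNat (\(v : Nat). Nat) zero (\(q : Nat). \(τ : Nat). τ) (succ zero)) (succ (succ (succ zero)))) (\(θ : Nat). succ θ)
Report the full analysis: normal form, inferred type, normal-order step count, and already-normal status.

reduced normal form:
  succ (succ (succ zero))
type:
  Nat
reduction steps (normal order): 17
term was already normal: no
first redex: a beta-redex


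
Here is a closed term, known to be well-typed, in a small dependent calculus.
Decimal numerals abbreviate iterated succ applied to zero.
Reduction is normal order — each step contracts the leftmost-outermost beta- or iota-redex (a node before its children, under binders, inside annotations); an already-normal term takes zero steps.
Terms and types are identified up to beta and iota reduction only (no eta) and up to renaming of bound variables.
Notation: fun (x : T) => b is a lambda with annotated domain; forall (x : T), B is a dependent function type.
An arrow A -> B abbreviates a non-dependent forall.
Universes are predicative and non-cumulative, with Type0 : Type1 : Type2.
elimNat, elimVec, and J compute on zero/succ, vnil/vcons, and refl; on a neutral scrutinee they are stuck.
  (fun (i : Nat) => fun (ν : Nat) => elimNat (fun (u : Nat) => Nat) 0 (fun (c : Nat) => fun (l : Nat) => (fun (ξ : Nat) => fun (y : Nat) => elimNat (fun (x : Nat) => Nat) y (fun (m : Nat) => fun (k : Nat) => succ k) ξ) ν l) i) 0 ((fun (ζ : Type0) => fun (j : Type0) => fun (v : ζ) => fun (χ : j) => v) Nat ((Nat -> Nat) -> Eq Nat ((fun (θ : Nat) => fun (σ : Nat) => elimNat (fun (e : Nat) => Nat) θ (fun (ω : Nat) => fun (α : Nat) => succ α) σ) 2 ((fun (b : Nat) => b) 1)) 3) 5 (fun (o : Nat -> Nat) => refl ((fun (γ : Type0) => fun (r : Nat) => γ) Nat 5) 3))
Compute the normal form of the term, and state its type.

reduced normal form:
  0
type:
  Nat


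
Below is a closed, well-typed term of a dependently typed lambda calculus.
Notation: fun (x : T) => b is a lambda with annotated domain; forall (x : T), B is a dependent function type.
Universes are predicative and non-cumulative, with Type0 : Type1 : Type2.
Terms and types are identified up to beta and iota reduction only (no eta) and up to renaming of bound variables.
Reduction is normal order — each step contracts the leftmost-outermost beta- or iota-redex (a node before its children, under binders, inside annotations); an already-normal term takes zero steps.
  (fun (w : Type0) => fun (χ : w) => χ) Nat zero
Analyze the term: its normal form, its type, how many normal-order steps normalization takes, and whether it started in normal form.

reduced normal form:
  zero
inferred type:
  Nat
steps to reach normal form (normal order): 2
already normal: no
first redex: a beta-redex


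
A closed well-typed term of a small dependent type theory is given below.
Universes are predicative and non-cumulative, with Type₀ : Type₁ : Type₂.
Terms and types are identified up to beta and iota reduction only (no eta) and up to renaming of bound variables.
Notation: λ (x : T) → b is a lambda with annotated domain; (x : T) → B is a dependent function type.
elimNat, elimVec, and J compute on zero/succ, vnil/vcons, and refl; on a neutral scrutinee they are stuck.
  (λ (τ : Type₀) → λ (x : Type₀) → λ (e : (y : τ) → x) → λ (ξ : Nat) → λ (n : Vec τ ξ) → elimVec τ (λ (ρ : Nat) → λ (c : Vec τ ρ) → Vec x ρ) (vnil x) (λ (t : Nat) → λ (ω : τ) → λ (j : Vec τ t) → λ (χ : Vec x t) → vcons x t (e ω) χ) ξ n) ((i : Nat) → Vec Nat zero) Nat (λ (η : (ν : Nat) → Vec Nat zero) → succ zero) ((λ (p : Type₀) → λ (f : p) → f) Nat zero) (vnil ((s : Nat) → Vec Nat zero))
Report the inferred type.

the term's type:
  Vec Nat zero
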